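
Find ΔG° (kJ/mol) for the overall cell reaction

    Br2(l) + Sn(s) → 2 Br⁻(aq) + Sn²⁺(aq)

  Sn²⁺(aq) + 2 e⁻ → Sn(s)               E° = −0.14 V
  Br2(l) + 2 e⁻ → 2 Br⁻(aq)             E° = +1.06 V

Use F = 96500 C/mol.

In the reaction as written Br2(l) is reduced, so the Br₂/Br⁻ couple is the cathode and Sn²⁺/Sn is the anode.
E°cell = +1.06 − (−0.14) = +1.20 V; balancing electrons gives n = 2.
ΔG° = −nFE°cell = −(2)(96500)(+1.20) J/mol = −232 kJ/mol.

−232 kJ/mol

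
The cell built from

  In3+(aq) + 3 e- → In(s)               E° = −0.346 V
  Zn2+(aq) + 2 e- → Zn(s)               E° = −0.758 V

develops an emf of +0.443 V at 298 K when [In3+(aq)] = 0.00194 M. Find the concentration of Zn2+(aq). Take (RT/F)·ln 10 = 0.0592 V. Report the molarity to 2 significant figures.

In³⁺/In is the cathode (higher E°); E°cell = −0.346 − (−0.758) = +0.412 V with n = 6.
Since E = E° − (0.0592/n)·log Q, log Q = n(E° − E)/0.0592 = −3.142.
The balanced reaction is 2 In3+(aq) + 3 Zn(s) → 2 In(s) + 3 Zn2+(aq), so Q = [Zn2+(aq)]^3 / [In3+(aq)]^2.
Solving for the unknown gives log [Zn2+(aq)] = −2.855, so [Zn2+(aq)] ≈ 0.0014 M.

0.0014 M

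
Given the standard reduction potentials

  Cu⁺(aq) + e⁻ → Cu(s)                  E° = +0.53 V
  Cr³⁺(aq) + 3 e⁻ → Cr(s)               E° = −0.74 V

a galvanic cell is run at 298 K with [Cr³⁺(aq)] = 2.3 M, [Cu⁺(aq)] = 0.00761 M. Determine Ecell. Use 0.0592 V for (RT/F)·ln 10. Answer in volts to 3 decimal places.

+1.137 V

Since E°(Cu⁺/Cu) > E°(Cr³⁺/Cr), Cu⁺/Cu serves as the cathode.
E°cell = +0.53 − (−0.74) = +1.27 V, with n = 3 electrons transferred.
The balanced reaction is 3 Cu⁺(aq) + Cr(s) → 3 Cu(s) + Cr³⁺(aq), so Q = [Cr³⁺(aq)] / [Cu⁺(aq)]^3 = 5.22×10^6 and log Q = 6.718.
E = E° − (0.0592/n)·log Q = +1.27 − (0.0592/3)(6.718) = +1.137 V.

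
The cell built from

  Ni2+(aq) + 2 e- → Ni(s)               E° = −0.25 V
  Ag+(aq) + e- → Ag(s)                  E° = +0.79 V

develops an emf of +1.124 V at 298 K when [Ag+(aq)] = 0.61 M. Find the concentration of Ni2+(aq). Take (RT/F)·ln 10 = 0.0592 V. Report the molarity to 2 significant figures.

With Ag⁺/Ag at the cathode and Ni²⁺/Ni at the anode, E°cell = +0.79 − (−0.25) = +1.04 V (n = 2).
Rearranging E = E° − (0.0592/n)·log Q gives log Q = 2(+1.04 − (+1.124))/0.0592 = −2.838.
Balancing electrons gives 2 Ag+(aq) + Ni(s) → 2 Ag(s) + Ni2+(aq); thus Q = [Ni2+(aq)] / [Ag+(aq)]^2.
Isolating [Ni2+(aq)] in Q = 10^{−2.838} yields log [Ni2+(aq)] = −3.267, i.e. 0.00054 M.

0.00054 M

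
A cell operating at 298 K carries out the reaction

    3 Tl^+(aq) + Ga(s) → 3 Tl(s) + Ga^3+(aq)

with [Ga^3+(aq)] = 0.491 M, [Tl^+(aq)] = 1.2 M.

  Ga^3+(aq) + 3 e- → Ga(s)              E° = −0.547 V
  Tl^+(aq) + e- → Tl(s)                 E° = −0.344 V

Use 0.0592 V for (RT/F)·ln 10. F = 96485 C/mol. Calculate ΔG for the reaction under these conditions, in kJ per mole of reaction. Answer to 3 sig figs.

−61.9 kJ/mol

E°cell = −0.344 − (−0.547) = +0.203 V; the balanced reaction transfers n = 3 electrons.
The reaction quotient is [Ga^3+(aq)] / [Tl^+(aq)]^3 = 0.284; by Nernst, E = +0.203 − (0.0592/3)(−0.546) = +0.2138 V.
Finally ΔG = −nFE = −(3)(96485 C/mol)(+0.2138 V) = −61.9 kJ/mol.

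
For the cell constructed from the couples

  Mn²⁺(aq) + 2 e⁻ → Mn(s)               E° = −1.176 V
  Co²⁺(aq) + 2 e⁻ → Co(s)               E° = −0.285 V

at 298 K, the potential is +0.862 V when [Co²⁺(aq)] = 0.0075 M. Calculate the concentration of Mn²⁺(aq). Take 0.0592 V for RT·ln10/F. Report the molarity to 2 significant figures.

The Co²⁺/Co couple has the larger reduction potential, so it is the cathode: E°cell = −0.285 − (−1.176) = +0.891 V and n = 2.
From the Nernst equation, log Q = n(E° − E)/0.0592 = 2·(+0.891 − (+0.862))/0.0592 = 0.980.
The balanced reaction is Co²⁺(aq) + Mn(s) → Co(s) + Mn²⁺(aq), so Q = [Mn²⁺(aq)] / [Co²⁺(aq)].
Solving for the unknown gives log [Mn²⁺(aq)] = −1.145, so [Mn²⁺(aq)] ≈ 0.072 M.

0.072 M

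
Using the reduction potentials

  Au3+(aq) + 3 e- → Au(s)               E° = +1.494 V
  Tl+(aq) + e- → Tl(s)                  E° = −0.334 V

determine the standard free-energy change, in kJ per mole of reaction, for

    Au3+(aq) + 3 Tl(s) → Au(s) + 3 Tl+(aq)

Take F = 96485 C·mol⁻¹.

−529 kJ/mol

In the reaction as written Au3+(aq) is reduced, so the Au³⁺/Au couple is the cathode and Tl⁺/Tl is the anode.
E°cell = +1.494 − (−0.334) = +1.828 V; balancing electrons gives n = 3.
ΔG° = −nFE°cell = −(3)(96485)(+1.828) J/mol = −529 kJ/mol.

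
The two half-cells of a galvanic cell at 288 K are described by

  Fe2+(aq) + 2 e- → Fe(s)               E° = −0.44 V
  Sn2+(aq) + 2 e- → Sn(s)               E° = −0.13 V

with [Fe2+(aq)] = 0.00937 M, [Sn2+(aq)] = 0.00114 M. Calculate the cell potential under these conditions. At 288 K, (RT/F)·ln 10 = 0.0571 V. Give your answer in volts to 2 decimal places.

The Sn²⁺/Sn couple has the more positive E°, so it is the cathode; Fe²⁺/Fe is the anode.
The standard potential is −0.13 − (−0.44) = +0.31 V and the balanced reaction transfers n = 2 electrons.
Balancing gives Sn2+(aq) + Fe(s) → Sn(s) + Fe2+(aq); hence Q = [Fe2+(aq)] / [Sn2+(aq)] = 8.22 (log Q = 0.915).
By the Nernst equation, E = +0.31 − (0.0571/2)·(0.915) = +0.28 V.

+0.28 V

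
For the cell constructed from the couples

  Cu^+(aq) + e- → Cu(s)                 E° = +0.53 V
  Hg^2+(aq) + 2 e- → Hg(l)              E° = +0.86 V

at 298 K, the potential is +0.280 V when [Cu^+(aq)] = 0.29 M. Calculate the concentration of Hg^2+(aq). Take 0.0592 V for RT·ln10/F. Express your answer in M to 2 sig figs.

With Hg²⁺/Hg at the cathode and Cu⁺/Cu at the anode, E°cell = +0.86 − (+0.53) = +0.33 V (n = 2).
From the Nernst equation, log Q = n(E° − E)/0.0592 = 2·(+0.33 − (+0.280))/0.0592 = 1.689.
Balancing electrons gives Hg^2+(aq) + 2 Cu(s) → Hg(l) + 2 Cu^+(aq); thus Q = [Cu^+(aq)]^2 / [Hg^2+(aq)].
Solving for the unknown gives log [Hg^2+(aq)] = −2.764, so [Hg^2+(aq)] ≈ 0.0017 M.

0.0017 M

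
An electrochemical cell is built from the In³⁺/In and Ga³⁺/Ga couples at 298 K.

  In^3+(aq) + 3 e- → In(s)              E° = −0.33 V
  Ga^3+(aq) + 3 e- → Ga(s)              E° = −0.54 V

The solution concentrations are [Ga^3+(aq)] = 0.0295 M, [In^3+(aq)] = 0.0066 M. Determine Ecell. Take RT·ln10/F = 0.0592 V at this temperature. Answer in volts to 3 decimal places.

+0.197 V

Since E°(In³⁺/In) > E°(Ga³⁺/Ga), In³⁺/In serves as the cathode.
The standard potential is −0.33 − (−0.54) = +0.21 V and the balanced reaction transfers n = 3 electrons.
Balancing gives In^3+(aq) + Ga(s) → In(s) + Ga^3+(aq); hence Q = [Ga^3+(aq)] / [In^3+(aq)] = 4.47 (log Q = 0.650).
Applying E = E° − (RT ln10/nF)·log Q gives +0.21 − (0.0592/3)(0.650) = +0.197 V.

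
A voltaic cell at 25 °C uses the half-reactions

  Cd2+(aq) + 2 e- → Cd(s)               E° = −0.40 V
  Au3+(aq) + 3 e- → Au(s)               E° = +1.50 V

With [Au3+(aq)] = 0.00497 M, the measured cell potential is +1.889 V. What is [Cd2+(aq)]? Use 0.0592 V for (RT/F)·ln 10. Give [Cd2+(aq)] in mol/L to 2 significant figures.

0.069 M

Au³⁺/Au is the cathode (higher E°); E°cell = +1.50 − (−0.40) = +1.90 V with n = 6.
From the Nernst equation, log Q = n(E° − E)/0.0592 = 6·(+1.90 − (+1.889))/0.0592 = 1.115.
The balanced reaction is 2 Au3+(aq) + 3 Cd(s) → 2 Au(s) + 3 Cd2+(aq), so Q = [Cd2+(aq)]^3 / [Au3+(aq)]^2.
Isolating [Cd2+(aq)] in Q = 10^{1.115} yields log [Cd2+(aq)] = −1.164, i.e. 0.069 M.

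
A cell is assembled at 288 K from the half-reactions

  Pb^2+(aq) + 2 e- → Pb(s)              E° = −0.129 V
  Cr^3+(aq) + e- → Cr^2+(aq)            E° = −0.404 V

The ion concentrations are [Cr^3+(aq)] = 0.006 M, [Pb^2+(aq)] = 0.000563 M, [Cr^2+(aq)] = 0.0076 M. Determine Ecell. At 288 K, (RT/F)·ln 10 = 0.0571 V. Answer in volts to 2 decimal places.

The Pb²⁺/Pb couple has the more positive E°, so it is the cathode; Cr³⁺/Cr²⁺ is the anode.
The standard potential is −0.129 − (−0.404) = +0.275 V and the balanced reaction transfers n = 2 electrons.
Balancing gives Pb^2+(aq) + 2 Cr^2+(aq) → Pb(s) + 2 Cr^3+(aq); hence Q = [Cr^3+(aq)]^2 / ([Pb^2+(aq)]·[Cr^2+(aq)]^2) = 1.11×10^3 (log Q = 3.044).
By the Nernst equation, E = +0.275 − (0.0571/2)·(3.044) = +0.19 V.

+0.19 V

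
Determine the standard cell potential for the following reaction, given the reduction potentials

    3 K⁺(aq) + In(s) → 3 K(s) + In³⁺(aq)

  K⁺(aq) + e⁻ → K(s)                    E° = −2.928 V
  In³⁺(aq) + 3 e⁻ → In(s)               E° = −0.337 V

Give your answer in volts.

−2.591 V

In the reaction as written, K⁺(aq) is reduced (cathode) and In³⁺(aq) is produced by oxidation at the anode.
E°cell = E°(cathode) − E°(anode) = −2.928 − (−0.337) = −2.591 V.
The negative E°cell means the reaction is non-spontaneous in the direction written.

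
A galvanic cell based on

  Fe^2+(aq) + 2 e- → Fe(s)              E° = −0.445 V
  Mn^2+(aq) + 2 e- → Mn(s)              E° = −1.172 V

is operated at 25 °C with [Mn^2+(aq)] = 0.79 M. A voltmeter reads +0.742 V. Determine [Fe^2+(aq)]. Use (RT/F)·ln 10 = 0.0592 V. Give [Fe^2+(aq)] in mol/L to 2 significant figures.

2.5 M

Fe²⁺/Fe is the cathode (higher E°); E°cell = −0.445 − (−1.172) = +0.727 V with n = 2.
Since E = E° − (0.0592/n)·log Q, log Q = n(E° − E)/0.0592 = −0.507.
Balancing electrons gives Fe^2+(aq) + Mn(s) → Fe(s) + Mn^2+(aq); thus Q = [Mn^2+(aq)] / [Fe^2+(aq)].
Solving for the unknown gives log [Fe^2+(aq)] = 0.405, so [Fe^2+(aq)] ≈ 2.5 M.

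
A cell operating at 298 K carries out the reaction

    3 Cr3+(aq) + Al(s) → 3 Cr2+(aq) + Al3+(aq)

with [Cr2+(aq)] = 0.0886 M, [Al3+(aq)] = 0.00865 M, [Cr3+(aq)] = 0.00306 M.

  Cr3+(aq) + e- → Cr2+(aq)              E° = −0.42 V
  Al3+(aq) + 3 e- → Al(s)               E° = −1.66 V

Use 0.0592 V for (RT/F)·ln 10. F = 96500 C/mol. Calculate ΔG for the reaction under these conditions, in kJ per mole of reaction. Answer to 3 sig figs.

E°cell = −0.42 − (−1.66) = +1.24 V; the balanced reaction transfers n = 3 electrons.
The reaction quotient is ([Cr2+(aq)]^3·[Al3+(aq)]) / [Cr3+(aq)]^3 = 210; by Nernst, E = +1.24 − (0.0592/3)(2.322) = +1.1942 V.
Then ΔG = −nFE = −3 × 96500 × +1.1942 J/mol = −346 kJ/mol.

−346 kJ/mol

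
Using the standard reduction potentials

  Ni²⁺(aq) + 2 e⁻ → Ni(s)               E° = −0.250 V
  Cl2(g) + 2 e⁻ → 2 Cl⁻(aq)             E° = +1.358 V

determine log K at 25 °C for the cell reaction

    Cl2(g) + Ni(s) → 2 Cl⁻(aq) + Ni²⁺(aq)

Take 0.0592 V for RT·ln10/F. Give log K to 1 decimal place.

The Cl₂/Cl⁻ couple is reduced (cathode); E°cell = +1.358 − (−0.250) = +1.608 V with n = 2.
At equilibrium E = 0, so log K = nE°cell / 0.0592 = (2)(+1.608) / 0.0592 = 54.3.

log K = 54.3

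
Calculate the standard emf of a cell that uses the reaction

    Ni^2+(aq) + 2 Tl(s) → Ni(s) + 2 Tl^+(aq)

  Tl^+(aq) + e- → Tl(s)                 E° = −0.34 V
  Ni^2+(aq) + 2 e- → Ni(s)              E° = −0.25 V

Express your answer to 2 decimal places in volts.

Ni^2+(aq) gains electrons, so the Ni²⁺/Ni couple is the cathode; the Tl⁺/Tl couple is the anode.
E°cell = E°(cathode) − E°(anode) = −0.25 − (−0.34) = +0.09 V.
The positive value indicates the reaction is spontaneous as written.

+0.09 V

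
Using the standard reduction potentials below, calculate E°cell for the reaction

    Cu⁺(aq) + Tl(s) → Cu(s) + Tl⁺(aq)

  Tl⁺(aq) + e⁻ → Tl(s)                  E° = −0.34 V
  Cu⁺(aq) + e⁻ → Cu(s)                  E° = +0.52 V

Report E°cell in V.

In the reaction as written, Cu⁺(aq) is reduced (cathode) and Tl⁺(aq) is produced by oxidation at the anode.
E°cell = E°(cathode) − E°(anode) = +0.52 − (−0.34) = +0.86 V.

+0.86 V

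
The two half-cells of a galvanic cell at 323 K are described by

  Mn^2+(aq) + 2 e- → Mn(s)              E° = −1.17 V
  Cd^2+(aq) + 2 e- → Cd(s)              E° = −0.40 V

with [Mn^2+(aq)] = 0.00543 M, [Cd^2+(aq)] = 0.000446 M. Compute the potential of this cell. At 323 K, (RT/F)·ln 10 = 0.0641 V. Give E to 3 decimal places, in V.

Cd²⁺/Cd is reduced (cathode, E° = −0.40 V) and Mn²⁺/Mn is oxidized (anode).
The standard potential is −0.40 − (−1.17) = +0.77 V and the balanced reaction transfers n = 2 electrons.
For the overall reaction Cd^2+(aq) + Mn(s) → Cd(s) + Mn^2+(aq), Q = [Mn^2+(aq)] / [Cd^2+(aq)] = 12.2, giving log Q = 1.085.
Applying E = E° − (RT ln10/nF)·log Q gives +0.77 − (0.0641/2)(1.085) = +0.735 V.

+0.735 V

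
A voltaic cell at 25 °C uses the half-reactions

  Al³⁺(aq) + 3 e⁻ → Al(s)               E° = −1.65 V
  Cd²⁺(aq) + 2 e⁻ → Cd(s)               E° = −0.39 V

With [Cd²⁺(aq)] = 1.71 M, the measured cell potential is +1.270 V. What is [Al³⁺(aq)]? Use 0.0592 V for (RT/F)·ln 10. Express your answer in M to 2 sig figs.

The Cd²⁺/Cd couple has the larger reduction potential, so it is the cathode: E°cell = −0.39 − (−1.65) = +1.26 V and n = 6.
From the Nernst equation, log Q = n(E° − E)/0.0592 = 6·(+1.26 − (+1.270))/0.0592 = −1.014.
The balanced reaction is 3 Cd²⁺(aq) + 2 Al(s) → 3 Cd(s) + 2 Al³⁺(aq), so Q = [Al³⁺(aq)]^2 / [Cd²⁺(aq)]^3.
Isolating [Al³⁺(aq)] in Q = 10^{−1.014} yields log [Al³⁺(aq)] = −0.158, i.e. 0.70 M.

0.70 M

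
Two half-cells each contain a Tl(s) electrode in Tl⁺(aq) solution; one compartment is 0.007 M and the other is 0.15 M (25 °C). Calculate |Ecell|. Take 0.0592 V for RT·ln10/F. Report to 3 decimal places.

For a concentration cell E°cell = 0, since both electrodes use the same couple.
The compartment with the higher Tl⁺(aq) concentration (0.15 M) acts as the cathode; ions are reduced there and produced at the dilute (0.007 M) anode.
With n = 1, Ecell = −(0.0592/1)·log([dilute]/[conc]) = −(0.0592/1)·log(0.007/0.15) = +0.079 V.

0.079 V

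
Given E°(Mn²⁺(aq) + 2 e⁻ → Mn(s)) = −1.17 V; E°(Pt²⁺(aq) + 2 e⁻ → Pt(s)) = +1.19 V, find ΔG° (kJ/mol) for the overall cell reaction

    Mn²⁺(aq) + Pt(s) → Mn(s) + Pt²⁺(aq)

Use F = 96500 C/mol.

In the reaction as written Mn²⁺(aq) is reduced, so the Mn²⁺/Mn couple is the cathode and Pt²⁺/Pt is the anode.
E°cell = −1.17 − (+1.19) = −2.36 V; balancing electrons gives n = 2.
ΔG° = −nFE°cell = −(2)(96500)(−2.36) J/mol = +455 kJ/mol.

+455 kJ/mol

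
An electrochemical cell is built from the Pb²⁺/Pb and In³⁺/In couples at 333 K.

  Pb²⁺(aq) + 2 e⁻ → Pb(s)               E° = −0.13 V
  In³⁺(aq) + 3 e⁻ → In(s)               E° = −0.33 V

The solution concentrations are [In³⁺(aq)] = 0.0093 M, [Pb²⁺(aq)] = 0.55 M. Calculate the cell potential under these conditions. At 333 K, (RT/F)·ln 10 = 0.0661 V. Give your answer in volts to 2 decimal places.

+0.24 V

Since E°(Pb²⁺/Pb) > E°(In³⁺/In), Pb²⁺/Pb serves as the cathode.
E°cell = E°cat − E°an = −0.13 − (−0.33) = +0.20 V; n = 6.
For the overall reaction 3 Pb²⁺(aq) + 2 In(s) → 3 Pb(s) + 2 In³⁺(aq), Q = [In³⁺(aq)]^2 / [Pb²⁺(aq)]^3 = 0.00052, giving log Q = −3.284.
E = E° − (0.0661/n)·log Q = +0.20 − (0.0661/6)(−3.284) = +0.24 V.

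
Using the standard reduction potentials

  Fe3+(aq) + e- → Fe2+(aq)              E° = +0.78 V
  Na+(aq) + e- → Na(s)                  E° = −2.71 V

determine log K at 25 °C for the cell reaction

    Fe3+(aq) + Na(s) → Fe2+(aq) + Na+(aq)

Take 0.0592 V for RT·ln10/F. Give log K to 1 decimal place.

The Fe³⁺/Fe²⁺ couple is reduced (cathode); E°cell = +0.78 − (−2.71) = +3.49 V with n = 1.
At equilibrium E = 0, so log K = nE°cell / 0.0592 = (1)(+3.49) / 0.0592 = 59.0.

log K = 59.0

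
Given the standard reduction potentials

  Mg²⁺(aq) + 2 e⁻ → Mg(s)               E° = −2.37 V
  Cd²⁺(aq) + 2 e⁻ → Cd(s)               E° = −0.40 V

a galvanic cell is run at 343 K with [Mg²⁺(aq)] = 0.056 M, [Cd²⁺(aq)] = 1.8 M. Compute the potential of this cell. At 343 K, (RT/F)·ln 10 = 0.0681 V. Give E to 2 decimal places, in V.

+2.02 V

Since E°(Cd²⁺/Cd) > E°(Mg²⁺/Mg), Cd²⁺/Cd serves as the cathode.
The standard potential is −0.40 − (−2.37) = +1.97 V and the balanced reaction transfers n = 2 electrons.
For the overall reaction Cd²⁺(aq) + Mg(s) → Cd(s) + Mg²⁺(aq), Q = [Mg²⁺(aq)] / [Cd²⁺(aq)] = 0.0311, giving log Q = −1.507.
E = E° − (0.0681/n)·log Q = +1.97 − (0.0681/2)(−1.507) = +2.02 V.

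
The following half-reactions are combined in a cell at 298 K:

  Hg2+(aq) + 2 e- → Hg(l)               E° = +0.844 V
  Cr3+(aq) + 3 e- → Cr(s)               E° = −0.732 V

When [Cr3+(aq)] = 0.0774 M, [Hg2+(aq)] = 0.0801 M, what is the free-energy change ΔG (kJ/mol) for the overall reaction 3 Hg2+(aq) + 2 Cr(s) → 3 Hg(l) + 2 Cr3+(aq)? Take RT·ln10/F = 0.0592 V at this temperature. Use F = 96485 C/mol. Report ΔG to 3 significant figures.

−906 kJ/mol

E°cell = +0.844 − (−0.732) = +1.576 V; the balanced reaction transfers n = 6 electrons.
Q = [Cr3+(aq)]^2 / [Hg2+(aq)]^3 = 11.7, so log Q = 1.067 and E = +1.576 − (0.0592/6)(1.067) = +1.5655 V.
Then ΔG = −nFE = −6 × 96485 × +1.5655 J/mol = −906 kJ/mol.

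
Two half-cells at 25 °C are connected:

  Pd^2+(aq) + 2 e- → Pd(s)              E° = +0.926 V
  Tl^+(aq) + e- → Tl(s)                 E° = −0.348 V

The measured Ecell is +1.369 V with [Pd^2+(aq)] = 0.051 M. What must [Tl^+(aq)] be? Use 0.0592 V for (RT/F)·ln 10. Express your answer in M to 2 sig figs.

With Pd²⁺/Pd at the cathode and Tl⁺/Tl at the anode, E°cell = +0.926 − (−0.348) = +1.274 V (n = 2).
Since E = E° − (0.0592/n)·log Q, log Q = n(E° − E)/0.0592 = −3.209.
Balancing electrons gives Pd^2+(aq) + 2 Tl(s) → Pd(s) + 2 Tl^+(aq); thus Q = [Tl^+(aq)]^2 / [Pd^2+(aq)].
Isolating [Tl^+(aq)] in Q = 10^{−3.209} yields log [Tl^+(aq)] = −2.251, i.e. 0.0056 M.

0.0056 M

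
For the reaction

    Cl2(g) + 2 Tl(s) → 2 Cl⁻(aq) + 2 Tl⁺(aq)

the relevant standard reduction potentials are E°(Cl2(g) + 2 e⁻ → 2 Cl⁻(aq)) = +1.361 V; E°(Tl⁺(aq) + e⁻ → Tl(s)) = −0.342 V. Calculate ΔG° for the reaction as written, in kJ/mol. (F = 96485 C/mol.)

−329 kJ/mol

In the reaction as written Cl2(g) is reduced, so the Cl₂/Cl⁻ couple is the cathode and Tl⁺/Tl is the anode.
E°cell = +1.361 − (−0.342) = +1.703 V; balancing electrons gives n = 2.
ΔG° = −nFE°cell = −(2)(96485)(+1.703) J/mol = −329 kJ/mol.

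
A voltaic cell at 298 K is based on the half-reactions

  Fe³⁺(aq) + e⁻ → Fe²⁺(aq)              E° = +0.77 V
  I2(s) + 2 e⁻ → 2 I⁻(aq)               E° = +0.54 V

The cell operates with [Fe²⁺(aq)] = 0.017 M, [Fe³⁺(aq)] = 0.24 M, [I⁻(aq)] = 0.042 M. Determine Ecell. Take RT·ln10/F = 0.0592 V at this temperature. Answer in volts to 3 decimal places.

Since E°(Fe³⁺/Fe²⁺) > E°(I₂/I⁻), Fe³⁺/Fe²⁺ serves as the cathode.
The standard potential is +0.77 − (+0.54) = +0.23 V and the balanced reaction transfers n = 2 electrons.
For the overall reaction 2 Fe³⁺(aq) + 2 I⁻(aq) → 2 Fe²⁺(aq) + I2(s), Q = [Fe²⁺(aq)]^2 / ([Fe³⁺(aq)]^2·[I⁻(aq)]^2) = 2.84, giving log Q = 0.454.
Applying E = E° − (RT ln10/nF)·log Q gives +0.23 − (0.0592/2)(0.454) = +0.217 V.

+0.217 V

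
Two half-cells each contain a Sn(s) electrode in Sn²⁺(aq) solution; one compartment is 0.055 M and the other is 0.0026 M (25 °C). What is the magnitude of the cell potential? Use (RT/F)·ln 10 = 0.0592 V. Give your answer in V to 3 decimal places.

0.039 V

For a concentration cell E°cell = 0, since both electrodes use the same couple.
The compartment with the higher Sn²⁺(aq) concentration (0.055 M) acts as the cathode; ions are reduced there and produced at the dilute (0.0026 M) anode.
With n = 2, Ecell = −(0.0592/2)·log([dilute]/[conc]) = −(0.0592/2)·log(0.0026/0.055) = +0.039 V.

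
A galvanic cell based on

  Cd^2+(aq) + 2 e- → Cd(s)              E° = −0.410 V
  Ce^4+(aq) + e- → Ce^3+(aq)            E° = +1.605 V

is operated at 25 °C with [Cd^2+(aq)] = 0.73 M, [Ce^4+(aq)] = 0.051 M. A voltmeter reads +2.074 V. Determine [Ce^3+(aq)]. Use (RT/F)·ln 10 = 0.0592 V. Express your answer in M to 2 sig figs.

0.0060 M

Ce⁴⁺/Ce³⁺ is the cathode (higher E°); E°cell = +1.605 − (−0.410) = +2.015 V with n = 2.
Since E = E° − (0.0592/n)·log Q, log Q = n(E° − E)/0.0592 = −1.993.
The balanced reaction is 2 Ce^4+(aq) + Cd(s) → 2 Ce^3+(aq) + Cd^2+(aq), so Q = ([Ce^3+(aq)]^2·[Cd^2+(aq)]) / [Ce^4+(aq)]^2.
Solving for the unknown gives log [Ce^3+(aq)] = −2.221, so [Ce^3+(aq)] ≈ 0.0060 M.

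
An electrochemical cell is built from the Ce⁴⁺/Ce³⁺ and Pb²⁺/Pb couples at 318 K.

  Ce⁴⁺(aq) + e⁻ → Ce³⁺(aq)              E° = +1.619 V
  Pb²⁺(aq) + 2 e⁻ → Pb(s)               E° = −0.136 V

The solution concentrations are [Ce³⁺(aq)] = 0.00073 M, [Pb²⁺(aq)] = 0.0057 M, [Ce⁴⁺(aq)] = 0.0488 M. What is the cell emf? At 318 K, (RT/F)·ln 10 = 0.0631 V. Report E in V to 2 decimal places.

The Ce⁴⁺/Ce³⁺ couple has the more positive E°, so it is the cathode; Pb²⁺/Pb is the anode.
The standard potential is +1.619 − (−0.136) = +1.755 V and the balanced reaction transfers n = 2 electrons.
Balancing gives 2 Ce⁴⁺(aq) + Pb(s) → 2 Ce³⁺(aq) + Pb²⁺(aq); hence Q = ([Ce³⁺(aq)]^2·[Pb²⁺(aq)]) / [Ce⁴⁺(aq)]^2 = 1.28×10^−6 (log Q = −5.894).
Applying E = E° − (RT ln10/nF)·log Q gives +1.755 − (0.0631/2)(−5.894) = +1.94 V.

+1.94 V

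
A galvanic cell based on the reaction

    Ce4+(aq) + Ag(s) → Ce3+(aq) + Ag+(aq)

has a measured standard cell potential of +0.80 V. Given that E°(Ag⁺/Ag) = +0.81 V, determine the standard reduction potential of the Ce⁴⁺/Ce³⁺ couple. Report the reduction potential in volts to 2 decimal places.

In the reaction as written the Ce⁴⁺/Ce³⁺ couple is reduced (cathode) and Ag⁺/Ag is oxidized (anode), so E°cell = E°(Ce⁴⁺/Ce³⁺) − E°(Ag⁺/Ag).
E°(Ce⁴⁺/Ce³⁺) = E°cell + E°(anode) = +0.80 + (+0.81) = +1.61 V.

+1.61 V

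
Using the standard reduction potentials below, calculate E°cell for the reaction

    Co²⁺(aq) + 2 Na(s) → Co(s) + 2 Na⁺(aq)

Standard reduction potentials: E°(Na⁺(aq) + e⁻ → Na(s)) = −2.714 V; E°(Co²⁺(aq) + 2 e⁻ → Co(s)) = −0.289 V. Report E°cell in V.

In the reaction as written, Co²⁺(aq) is reduced (cathode) and Na⁺(aq) is produced by oxidation at the anode.
E°cell = E°(cathode) − E°(anode) = −0.289 − (−2.714) = +2.425 V.

+2.425 V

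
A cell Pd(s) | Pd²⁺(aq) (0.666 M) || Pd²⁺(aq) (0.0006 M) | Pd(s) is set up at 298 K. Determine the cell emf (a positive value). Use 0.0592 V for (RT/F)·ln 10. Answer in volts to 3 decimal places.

For a concentration cell E°cell = 0, since both electrodes use the same couple.
The compartment with the higher Pd²⁺(aq) concentration (0.666 M) acts as the cathode; ions are reduced there and produced at the dilute (0.0006 M) anode.
With n = 2, Ecell = −(0.0592/2)·log([dilute]/[conc]) = −(0.0592/2)·log(0.0006/0.666) = +0.090 V.

0.090 V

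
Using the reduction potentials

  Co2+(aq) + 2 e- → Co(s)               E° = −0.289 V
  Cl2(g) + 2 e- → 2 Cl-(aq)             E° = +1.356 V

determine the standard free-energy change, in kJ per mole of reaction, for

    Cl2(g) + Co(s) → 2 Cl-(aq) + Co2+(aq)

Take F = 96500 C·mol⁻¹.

In the reaction as written Cl2(g) is reduced, so the Cl₂/Cl⁻ couple is the cathode and Co²⁺/Co is the anode.
E°cell = +1.356 − (−0.289) = +1.645 V; balancing electrons gives n = 2.
ΔG° = −nFE°cell = −(2)(96500)(+1.645) J/mol = −317 kJ/mol.

−317 kJ/mol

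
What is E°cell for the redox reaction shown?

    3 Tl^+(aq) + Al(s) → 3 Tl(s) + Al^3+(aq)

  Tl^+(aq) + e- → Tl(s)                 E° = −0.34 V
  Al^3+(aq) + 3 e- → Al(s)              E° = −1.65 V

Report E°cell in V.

+1.31 V

In the reaction as written, Tl^+(aq) is reduced (cathode) and Al^3+(aq) is produced by oxidation at the anode.
E°cell = E°(cathode) − E°(anode) = −0.34 − (−1.65) = +1.31 V.
The positive value indicates the reaction is spontaneous as written.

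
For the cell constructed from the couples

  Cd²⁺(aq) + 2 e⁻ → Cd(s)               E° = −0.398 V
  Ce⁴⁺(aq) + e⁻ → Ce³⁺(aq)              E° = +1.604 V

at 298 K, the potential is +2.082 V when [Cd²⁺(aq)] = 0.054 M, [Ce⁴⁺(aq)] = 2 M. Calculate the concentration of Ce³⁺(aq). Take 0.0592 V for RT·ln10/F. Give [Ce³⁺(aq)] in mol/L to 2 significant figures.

0.38 M

The Ce⁴⁺/Ce³⁺ couple has the larger reduction potential, so it is the cathode: E°cell = +1.604 − (−0.398) = +2.002 V and n = 2.
Rearranging E = E° − (0.0592/n)·log Q gives log Q = 2(+2.002 − (+2.082))/0.0592 = −2.703.
For 2 Ce⁴⁺(aq) + Cd(s) → 2 Ce³⁺(aq) + Cd²⁺(aq), the reaction quotient is Q = ([Ce³⁺(aq)]^2·[Cd²⁺(aq)]) / [Ce⁴⁺(aq)]^2.
Isolating [Ce³⁺(aq)] in Q = 10^{−2.703} yields log [Ce³⁺(aq)] = −0.417, i.e. 0.38 M.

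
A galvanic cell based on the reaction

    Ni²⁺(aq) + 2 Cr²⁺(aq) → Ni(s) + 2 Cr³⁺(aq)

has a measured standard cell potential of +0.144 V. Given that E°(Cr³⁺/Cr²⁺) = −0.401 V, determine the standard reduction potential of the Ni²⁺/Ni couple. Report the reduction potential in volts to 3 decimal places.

In the reaction as written the Ni²⁺/Ni couple is reduced (cathode) and Cr³⁺/Cr²⁺ is oxidized (anode), so E°cell = E°(Ni²⁺/Ni) − E°(Cr³⁺/Cr²⁺).
E°(Ni²⁺/Ni) = E°cell + E°(anode) = +0.144 + (−0.401) = −0.257 V.

−0.257 V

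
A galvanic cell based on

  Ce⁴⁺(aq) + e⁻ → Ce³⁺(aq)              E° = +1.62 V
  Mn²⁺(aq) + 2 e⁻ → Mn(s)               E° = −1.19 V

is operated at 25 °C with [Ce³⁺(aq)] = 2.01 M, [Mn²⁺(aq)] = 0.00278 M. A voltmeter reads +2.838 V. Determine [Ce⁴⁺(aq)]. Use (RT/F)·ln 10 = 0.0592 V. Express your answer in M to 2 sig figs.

0.31 M

With Ce⁴⁺/Ce³⁺ at the cathode and Mn²⁺/Mn at the anode, E°cell = +1.62 − (−1.19) = +2.81 V (n = 2).
Since E = E° − (0.0592/n)·log Q, log Q = n(E° − E)/0.0592 = −0.946.
Balancing electrons gives 2 Ce⁴⁺(aq) + Mn(s) → 2 Ce³⁺(aq) + Mn²⁺(aq); thus Q = ([Ce³⁺(aq)]^2·[Mn²⁺(aq)]) / [Ce⁴⁺(aq)]^2.
Substituting the known concentrations and solving, log [Ce⁴⁺(aq)] = −0.502 and [Ce⁴⁺(aq)] = 0.31 M.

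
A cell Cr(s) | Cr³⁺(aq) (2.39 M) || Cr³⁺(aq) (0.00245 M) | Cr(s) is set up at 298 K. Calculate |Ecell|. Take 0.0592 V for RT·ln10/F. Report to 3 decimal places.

For a concentration cell E°cell = 0, since both electrodes use the same couple.
The compartment with the higher Cr³⁺(aq) concentration (2.39 M) acts as the cathode; ions are reduced there and produced at the dilute (0.00245 M) anode.
With n = 3, Ecell = −(0.0592/3)·log([dilute]/[conc]) = −(0.0592/3)·log(0.00245/2.39) = +0.059 V.

0.059 V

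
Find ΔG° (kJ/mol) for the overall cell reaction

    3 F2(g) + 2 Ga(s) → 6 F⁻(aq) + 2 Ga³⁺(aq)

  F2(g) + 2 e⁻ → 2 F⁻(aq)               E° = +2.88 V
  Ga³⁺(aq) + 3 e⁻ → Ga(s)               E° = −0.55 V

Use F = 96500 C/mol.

In the reaction as written F2(g) is reduced, so the F₂/F⁻ couple is the cathode and Ga³⁺/Ga is the anode.
E°cell = +2.88 − (−0.55) = +3.43 V; balancing electrons gives n = 6.
ΔG° = −nFE°cell = −(6)(96500)(+3.43) J/mol = −1986 kJ/mol.

−1986 kJ/mol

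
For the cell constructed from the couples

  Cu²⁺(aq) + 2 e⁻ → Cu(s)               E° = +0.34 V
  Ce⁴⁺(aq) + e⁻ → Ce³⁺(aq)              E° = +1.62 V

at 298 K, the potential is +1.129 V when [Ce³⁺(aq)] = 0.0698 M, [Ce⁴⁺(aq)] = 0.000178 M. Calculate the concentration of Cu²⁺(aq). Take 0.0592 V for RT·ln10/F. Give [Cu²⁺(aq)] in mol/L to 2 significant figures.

The Ce⁴⁺/Ce³⁺ couple has the larger reduction potential, so it is the cathode: E°cell = +1.62 − (+0.34) = +1.28 V and n = 2.
From the Nernst equation, log Q = n(E° − E)/0.0592 = 2·(+1.28 − (+1.129))/0.0592 = 5.101.
The balanced reaction is 2 Ce⁴⁺(aq) + Cu(s) → 2 Ce³⁺(aq) + Cu²⁺(aq), so Q = ([Ce³⁺(aq)]^2·[Cu²⁺(aq)]) / [Ce⁴⁺(aq)]^2.
Substituting the known concentrations and solving, log [Cu²⁺(aq)] = −0.086 and [Cu²⁺(aq)] = 0.82 M.

0.82 M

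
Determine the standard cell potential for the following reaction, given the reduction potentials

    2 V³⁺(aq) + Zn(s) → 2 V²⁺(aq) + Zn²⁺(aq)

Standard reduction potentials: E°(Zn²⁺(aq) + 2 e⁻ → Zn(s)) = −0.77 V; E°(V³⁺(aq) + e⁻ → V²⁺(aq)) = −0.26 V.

In the reaction as written, V³⁺(aq) is reduced (cathode) and Zn²⁺(aq) is produced by oxidation at the anode.
E°cell = E°(cathode) − E°(anode) = −0.26 − (−0.77) = +0.51 V.

+0.51 V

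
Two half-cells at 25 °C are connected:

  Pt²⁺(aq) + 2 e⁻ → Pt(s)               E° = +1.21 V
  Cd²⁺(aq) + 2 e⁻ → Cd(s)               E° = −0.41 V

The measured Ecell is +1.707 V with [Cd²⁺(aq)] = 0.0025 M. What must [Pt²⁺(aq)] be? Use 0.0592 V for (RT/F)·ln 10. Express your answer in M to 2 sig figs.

With Pt²⁺/Pt at the cathode and Cd²⁺/Cd at the anode, E°cell = +1.21 − (−0.41) = +1.62 V (n = 2).
Since E = E° − (0.0592/n)·log Q, log Q = n(E° − E)/0.0592 = −2.939.
Balancing electrons gives Pt²⁺(aq) + Cd(s) → Pt(s) + Cd²⁺(aq); thus Q = [Cd²⁺(aq)] / [Pt²⁺(aq)].
Substituting the known concentrations and solving, log [Pt²⁺(aq)] = 0.337 and [Pt²⁺(aq)] = 2.2 M.

2.2 M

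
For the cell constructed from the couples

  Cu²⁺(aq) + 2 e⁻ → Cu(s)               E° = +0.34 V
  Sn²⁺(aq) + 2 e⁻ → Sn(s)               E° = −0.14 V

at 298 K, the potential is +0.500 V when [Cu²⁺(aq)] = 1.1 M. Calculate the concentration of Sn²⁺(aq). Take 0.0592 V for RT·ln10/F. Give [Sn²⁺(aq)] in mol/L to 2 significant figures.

The Cu²⁺/Cu couple has the larger reduction potential, so it is the cathode: E°cell = +0.34 − (−0.14) = +0.48 V and n = 2.
Since E = E° − (0.0592/n)·log Q, log Q = n(E° − E)/0.0592 = −0.676.
Balancing electrons gives Cu²⁺(aq) + Sn(s) → Cu(s) + Sn²⁺(aq); thus Q = [Sn²⁺(aq)] / [Cu²⁺(aq)].
Solving for the unknown gives log [Sn²⁺(aq)] = −0.635, so [Sn²⁺(aq)] ≈ 0.23 M.

0.23 M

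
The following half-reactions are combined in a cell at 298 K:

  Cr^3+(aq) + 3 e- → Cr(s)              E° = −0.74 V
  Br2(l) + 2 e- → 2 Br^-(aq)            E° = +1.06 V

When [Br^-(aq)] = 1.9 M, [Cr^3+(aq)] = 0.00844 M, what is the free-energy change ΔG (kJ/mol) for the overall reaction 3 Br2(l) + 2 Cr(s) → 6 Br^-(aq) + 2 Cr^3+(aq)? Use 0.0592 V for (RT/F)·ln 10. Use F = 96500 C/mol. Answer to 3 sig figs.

With Br₂/Br⁻ reduced at the cathode, E°cell = +1.06 − (−0.74) = +1.80 V and n = 6.
Q = [Br^-(aq)]^6·[Cr^3+(aq)]^2 = 0.00335, so log Q = −2.475 and E = +1.80 − (0.0592/6)(−2.475) = +1.8244 V.
Finally ΔG = −nFE = −(6)(96500 C/mol)(+1.8244 V) = −1060 kJ/mol.

−1060 kJ/mol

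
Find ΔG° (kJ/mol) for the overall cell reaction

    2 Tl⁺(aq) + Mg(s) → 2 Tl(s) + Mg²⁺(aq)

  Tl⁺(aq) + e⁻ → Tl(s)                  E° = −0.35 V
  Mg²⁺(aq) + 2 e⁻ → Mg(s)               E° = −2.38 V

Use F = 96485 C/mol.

In the reaction as written Tl⁺(aq) is reduced, so the Tl⁺/Tl couple is the cathode and Mg²⁺/Mg is the anode.
E°cell = −0.35 − (−2.38) = +2.03 V; balancing electrons gives n = 2.
ΔG° = −nFE°cell = −(2)(96485)(+2.03) J/mol = −392 kJ/mol.

−392 kJ/mol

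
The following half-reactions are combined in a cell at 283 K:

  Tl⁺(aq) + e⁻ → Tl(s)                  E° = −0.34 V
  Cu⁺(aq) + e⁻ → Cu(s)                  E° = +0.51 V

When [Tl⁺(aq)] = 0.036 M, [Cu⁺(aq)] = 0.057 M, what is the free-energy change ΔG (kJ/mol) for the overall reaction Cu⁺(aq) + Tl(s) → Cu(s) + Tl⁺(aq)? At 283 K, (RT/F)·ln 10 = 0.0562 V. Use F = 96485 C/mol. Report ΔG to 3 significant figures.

−83.1 kJ/mol

E°cell = +0.51 − (−0.34) = +0.85 V; the balanced reaction transfers n = 1 electron.
Here Q = [Tl⁺(aq)] / [Cu⁺(aq)] = 0.632 (log Q = −0.200), giving E = +0.85 − (0.0562/1)·(−0.200) = +0.8612 V.
Finally ΔG = −nFE = −(1)(96485 C/mol)(+0.8612 V) = −83.1 kJ/mol.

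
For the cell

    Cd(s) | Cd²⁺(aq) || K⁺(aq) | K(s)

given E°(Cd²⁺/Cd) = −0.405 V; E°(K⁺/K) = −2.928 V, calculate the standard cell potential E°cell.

−2.523 V

By convention the left-hand electrode in cell notation is the anode (oxidation) and the right-hand electrode is the cathode (reduction).
E°cell = E°(right) − E°(left) = −2.928 − (−0.405) = −2.523 V.
The negative sign shows that, as written, the cell would require an external voltage to drive the reaction.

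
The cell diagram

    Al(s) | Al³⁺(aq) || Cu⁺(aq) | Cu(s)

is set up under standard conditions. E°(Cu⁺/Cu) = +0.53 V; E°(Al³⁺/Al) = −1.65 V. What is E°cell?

By convention the left-hand electrode in cell notation is the anode (oxidation) and the right-hand electrode is the cathode (reduction).
E°cell = E°(right) − E°(left) = +0.53 − (−1.65) = +2.18 V.

+2.18 V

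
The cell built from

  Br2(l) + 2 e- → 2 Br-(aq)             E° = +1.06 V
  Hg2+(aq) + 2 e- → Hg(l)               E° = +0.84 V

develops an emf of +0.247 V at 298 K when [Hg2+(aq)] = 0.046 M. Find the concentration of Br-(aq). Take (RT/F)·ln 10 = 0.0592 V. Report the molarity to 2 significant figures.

1.6 M

With Br₂/Br⁻ at the cathode and Hg²⁺/Hg at the anode, E°cell = +1.06 − (+0.84) = +0.22 V (n = 2).
Rearranging E = E° − (0.0592/n)·log Q gives log Q = 2(+0.22 − (+0.247))/0.0592 = −0.912.
The balanced reaction is Br2(l) + Hg(l) → 2 Br-(aq) + Hg2+(aq), so Q = [Br-(aq)]^2·[Hg2+(aq)].
Substituting the known concentrations and solving, log [Br-(aq)] = 0.213 and [Br-(aq)] = 1.6 M.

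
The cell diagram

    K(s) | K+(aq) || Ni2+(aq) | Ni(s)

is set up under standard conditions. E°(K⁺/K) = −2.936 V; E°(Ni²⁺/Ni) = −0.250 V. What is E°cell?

By convention the left-hand electrode in cell notation is the anode (oxidation) and the right-hand electrode is the cathode (reduction).
E°cell = E°(right) − E°(left) = −0.250 − (−2.936) = +2.686 V.

+2.686 V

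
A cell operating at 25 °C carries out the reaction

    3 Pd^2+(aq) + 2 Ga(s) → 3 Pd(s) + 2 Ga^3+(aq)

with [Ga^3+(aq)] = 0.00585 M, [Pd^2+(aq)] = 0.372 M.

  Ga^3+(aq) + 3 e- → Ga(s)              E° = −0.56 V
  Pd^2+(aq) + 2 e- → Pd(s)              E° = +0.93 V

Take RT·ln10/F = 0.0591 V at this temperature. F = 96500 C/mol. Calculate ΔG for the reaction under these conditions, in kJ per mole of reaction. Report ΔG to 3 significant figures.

E°cell = +0.93 − (−0.56) = +1.49 V; the balanced reaction transfers n = 6 electrons.
Q = [Ga^3+(aq)]^2 / [Pd^2+(aq)]^3 = 0.000665, so log Q = −3.177 and E = +1.49 − (0.0591/6)(−3.177) = +1.5213 V.
Then ΔG = −nFE = −6 × 96500 × +1.5213 J/mol = −881 kJ/mol.

−881 kJ/mol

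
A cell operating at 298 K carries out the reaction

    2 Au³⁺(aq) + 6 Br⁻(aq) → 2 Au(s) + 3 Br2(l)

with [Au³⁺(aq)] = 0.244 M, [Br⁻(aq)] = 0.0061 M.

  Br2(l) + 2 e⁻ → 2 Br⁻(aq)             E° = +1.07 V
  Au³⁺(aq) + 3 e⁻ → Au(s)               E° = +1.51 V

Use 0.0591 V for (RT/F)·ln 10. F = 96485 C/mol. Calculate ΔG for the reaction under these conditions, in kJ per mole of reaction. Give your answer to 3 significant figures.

−172 kJ/mol

The standard cell potential is +1.51 − (+1.07) = +0.44 V, with n = 6 electrons in the balanced equation.
Here Q = 1 / ([Au³⁺(aq)]^2·[Br⁻(aq)]^6) = 3.26×10^14 (log Q = 14.513), giving E = +0.44 − (0.0591/6)·(14.513) = +0.2970 V.
ΔG = −nFE = −(6)(96485)(+0.2970) J/mol = −172 kJ/mol.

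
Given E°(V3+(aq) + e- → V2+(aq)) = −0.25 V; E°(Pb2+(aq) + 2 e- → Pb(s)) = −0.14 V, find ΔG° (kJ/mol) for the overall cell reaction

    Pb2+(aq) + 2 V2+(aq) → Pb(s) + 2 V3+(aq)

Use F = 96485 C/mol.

−21.2 kJ/mol

In the reaction as written Pb2+(aq) is reduced, so the Pb²⁺/Pb couple is the cathode and V³⁺/V²⁺ is the anode.
E°cell = −0.14 − (−0.25) = +0.11 V; balancing electrons gives n = 2.
ΔG° = −nFE°cell = −(2)(96485)(+0.11) J/mol = −21.2 kJ/mol.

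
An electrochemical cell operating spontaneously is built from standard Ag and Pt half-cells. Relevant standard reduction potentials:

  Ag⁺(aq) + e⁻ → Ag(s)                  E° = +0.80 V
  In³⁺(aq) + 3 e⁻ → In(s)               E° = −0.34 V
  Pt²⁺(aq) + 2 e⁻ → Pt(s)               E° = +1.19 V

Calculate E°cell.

+0.39 V

Of the two couples in this cell, the one with the more positive reduction potential is reduced at the cathode: here that is Pt²⁺/Pt (+1.19 V); Ag⁺/Ag (+0.80 V) is the anode.
E°cell = E°(cathode) − E°(anode) = +1.19 − (+0.80) = +0.39 V.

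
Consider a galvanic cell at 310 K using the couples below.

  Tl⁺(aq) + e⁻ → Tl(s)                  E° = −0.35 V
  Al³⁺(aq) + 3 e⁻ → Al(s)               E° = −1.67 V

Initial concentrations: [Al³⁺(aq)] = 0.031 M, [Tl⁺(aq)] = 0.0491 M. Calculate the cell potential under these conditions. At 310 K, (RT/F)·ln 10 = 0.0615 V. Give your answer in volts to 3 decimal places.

+1.270 V

The Tl⁺/Tl couple has the more positive E°, so it is the cathode; Al³⁺/Al is the anode.
E°cell = −0.35 − (−1.67) = +1.32 V, with n = 3 electrons transferred.
For the overall reaction 3 Tl⁺(aq) + Al(s) → 3 Tl(s) + Al³⁺(aq), Q = [Al³⁺(aq)] / [Tl⁺(aq)]^3 = 262, giving log Q = 2.418.
Applying E = E° − (RT ln10/nF)·log Q gives +1.32 − (0.0615/3)(2.418) = +1.270 V.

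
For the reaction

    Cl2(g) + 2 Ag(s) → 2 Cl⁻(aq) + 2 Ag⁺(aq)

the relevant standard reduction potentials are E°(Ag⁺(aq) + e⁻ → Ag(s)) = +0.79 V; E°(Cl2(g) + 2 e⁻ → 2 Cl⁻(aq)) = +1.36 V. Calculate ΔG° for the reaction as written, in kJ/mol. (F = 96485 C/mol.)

In the reaction as written Cl2(g) is reduced, so the Cl₂/Cl⁻ couple is the cathode and Ag⁺/Ag is the anode.
E°cell = +1.36 − (+0.79) = +0.57 V; balancing electrons gives n = 2.
ΔG° = −nFE°cell = −(2)(96485)(+0.57) J/mol = −110 kJ/mol.

−110 kJ/mol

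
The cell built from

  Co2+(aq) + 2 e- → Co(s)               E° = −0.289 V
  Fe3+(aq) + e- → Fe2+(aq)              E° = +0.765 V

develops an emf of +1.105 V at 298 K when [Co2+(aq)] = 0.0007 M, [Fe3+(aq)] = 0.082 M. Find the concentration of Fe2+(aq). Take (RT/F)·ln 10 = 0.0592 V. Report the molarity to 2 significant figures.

0.43 M

With Fe³⁺/Fe²⁺ at the cathode and Co²⁺/Co at the anode, E°cell = +0.765 − (−0.289) = +1.054 V (n = 2).
Since E = E° − (0.0592/n)·log Q, log Q = n(E° − E)/0.0592 = −1.723.
Balancing electrons gives 2 Fe3+(aq) + Co(s) → 2 Fe2+(aq) + Co2+(aq); thus Q = ([Fe2+(aq)]^2·[Co2+(aq)]) / [Fe3+(aq)]^2.
Isolating [Fe2+(aq)] in Q = 10^{−1.723} yields log [Fe2+(aq)] = −0.370, i.e. 0.43 M.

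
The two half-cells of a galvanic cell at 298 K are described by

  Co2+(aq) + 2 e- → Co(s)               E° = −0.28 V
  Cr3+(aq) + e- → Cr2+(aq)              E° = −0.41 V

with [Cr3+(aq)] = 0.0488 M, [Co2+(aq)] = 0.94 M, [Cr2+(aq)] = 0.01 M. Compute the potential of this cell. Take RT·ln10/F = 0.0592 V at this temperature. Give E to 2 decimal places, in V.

Co²⁺/Co is reduced (cathode, E° = −0.28 V) and Cr³⁺/Cr²⁺ is oxidized (anode).
E°cell = E°cat − E°an = −0.28 − (−0.41) = +0.13 V; n = 2.
The balanced reaction is Co2+(aq) + 2 Cr2+(aq) → Co(s) + 2 Cr3+(aq), so Q = [Cr3+(aq)]^2 / ([Co2+(aq)]·[Cr2+(aq)]^2) = 25.3 and log Q = 1.404.
By the Nernst equation, E = +0.13 − (0.0592/2)·(1.404) = +0.09 V.

+0.09 V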